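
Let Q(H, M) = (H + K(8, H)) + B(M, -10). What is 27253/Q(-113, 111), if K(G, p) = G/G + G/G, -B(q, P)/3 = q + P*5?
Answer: -27253/294 ≈ -92.697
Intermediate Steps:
B(q, P) = -15*P - 3*q (B(q, P) = -3*(q + P*5) = -3*(q + 5*P) = -15*P - 3*q)
K(G, p) = 2 (K(G, p) = 1 + 1 = 2)
Q(H, M) = 152 + H - 3*M (Q(H, M) = (H + 2) + (-15*(-10) - 3*M) = (2 + H) + (150 - 3*M) = 152 + H - 3*M)
27253/Q(-113, 111) = 27253/(152 - 113 - 3*111) = 27253/(152 - 113 - 333) = 27253/(-294) = 27253*(-1/294) = -27253/294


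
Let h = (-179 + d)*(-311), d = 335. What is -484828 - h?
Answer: -436312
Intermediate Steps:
h = -48516 (h = (-179 + 335)*(-311) = 156*(-311) = -48516)
-484828 - h = -484828 - 1*(-48516) = -484828 + 48516 = -436312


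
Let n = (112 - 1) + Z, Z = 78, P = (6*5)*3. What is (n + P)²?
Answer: 77841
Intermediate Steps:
P = 90 (P = 30*3 = 90)
n = 189 (n = (112 - 1) + 78 = 111 + 78 = 189)
(n + P)² = (189 + 90)² = 279² = 77841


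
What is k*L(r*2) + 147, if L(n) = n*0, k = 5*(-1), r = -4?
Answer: 147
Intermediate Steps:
k = -5
L(n) = 0
k*L(r*2) + 147 = -5*0 + 147 = 0 + 147 = 147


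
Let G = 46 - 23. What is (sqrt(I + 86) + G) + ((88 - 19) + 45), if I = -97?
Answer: 137 + I*sqrt(11) ≈ 137.0 + 3.3166*I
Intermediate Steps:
G = 23
(sqrt(I + 86) + G) + ((88 - 19) + 45) = (sqrt(-97 + 86) + 23) + ((88 - 19) + 45) = (sqrt(-11) + 23) + (69 + 45) = (I*sqrt(11) + 23) + 114 = (23 + I*sqrt(11)) + 114 = 137 + I*sqrt(11)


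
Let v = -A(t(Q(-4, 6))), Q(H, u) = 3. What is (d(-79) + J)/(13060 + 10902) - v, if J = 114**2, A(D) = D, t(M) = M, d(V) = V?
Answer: 84803/23962 ≈ 3.5391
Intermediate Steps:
J = 12996
v = -3 (v = -1*3 = -3)
(d(-79) + J)/(13060 + 10902) - v = (-79 + 12996)/(13060 + 10902) - 1*(-3) = 12917/23962 + 3 = 84803/23962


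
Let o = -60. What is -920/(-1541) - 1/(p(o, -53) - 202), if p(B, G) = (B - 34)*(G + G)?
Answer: 390413/654054 ≈ 0.59691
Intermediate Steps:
p(B, G) = 2*G*(-34 + B) (p(B, G) = (-34 + B)*(2*G) = 2*G*(-34 + B))
-920/(-1541) - 1/(p(o, -53) - 202) = -920/(-1541) - 1/(2*(-53)*(-34 - 60) - 202) = -920*(-1/1541) - 1/(2*(-53)*(-94) - 202) = 40/67 - 1/(9964 - 202) = 40/67 - 1/9762 = 390413/654054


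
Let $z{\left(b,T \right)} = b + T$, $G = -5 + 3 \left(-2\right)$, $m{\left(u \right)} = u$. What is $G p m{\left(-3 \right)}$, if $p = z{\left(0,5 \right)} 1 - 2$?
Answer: $99$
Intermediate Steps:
$G = -11$ ($G = -5 - 6 = -11$)
$z{\left(b,T \right)} = T + b$
$p = 3$ ($p = \left(5 + 0\right) 1 - 2 = 5 \cdot 1 - 2 = 5 - 2 = 3$)
$G p m{\left(-3 \right)} = \left(-11\right) 3 \left(-3\right) = \left(-33\right) \left(-3\right) = 99$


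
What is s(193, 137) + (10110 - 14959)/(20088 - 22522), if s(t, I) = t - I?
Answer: 141153/2434 ≈ 57.992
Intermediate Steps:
s(193, 137) + (10110 - 14959)/(20088 - 22522) = (193 - 1*137) + (10110 - 14959)/(20088 - 22522) = (193 - 137) - 4849/(-2434) = 56 - 4849*(-1/2434) = 56 + 4849/2434 = 141153/2434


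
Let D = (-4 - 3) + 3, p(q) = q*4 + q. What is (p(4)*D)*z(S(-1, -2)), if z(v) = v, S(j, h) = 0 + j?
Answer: 80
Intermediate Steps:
S(j, h) = j
p(q) = 5*q (p(q) = 4*q + q = 5*q)
D = -4 (D = -7 + 3 = -4)
(p(4)*D)*z(S(-1, -2)) = ((5*4)*(-4))*(-1) = (20*(-4))*(-1) = -80*(-1) = 80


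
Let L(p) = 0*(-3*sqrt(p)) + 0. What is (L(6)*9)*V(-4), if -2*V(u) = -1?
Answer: 0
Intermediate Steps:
L(p) = 0 (L(p) = 0 + 0 = 0)
V(u) = 1/2 (V(u) = -1/2*(-1) = 1/2)
(L(6)*9)*V(-4) = (0*9)*(1/2) = 0*(1/2) = 0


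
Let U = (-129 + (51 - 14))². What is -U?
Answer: -8464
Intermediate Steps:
U = 8464 (U = (-129 + 37)² = (-92)² = 8464)
-U = -1*8464 = -8464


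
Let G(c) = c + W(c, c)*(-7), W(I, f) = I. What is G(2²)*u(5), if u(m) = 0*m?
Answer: 0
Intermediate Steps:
G(c) = -6*c (G(c) = c + c*(-7) = c - 7*c = -6*c)
u(m) = 0
G(2²)*u(5) = -6*2²*0 = -6*4*0 = -24*0 = 0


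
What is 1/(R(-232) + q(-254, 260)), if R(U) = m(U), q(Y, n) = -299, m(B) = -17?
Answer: -1/316 ≈ -0.0031646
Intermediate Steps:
R(U) = -17
1/(R(-232) + q(-254, 260)) = 1/(-17 - 299) = 1/(-316) = -1/316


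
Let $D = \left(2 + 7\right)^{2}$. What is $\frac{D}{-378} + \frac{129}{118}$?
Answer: $\frac{363}{413} \approx 0.87893$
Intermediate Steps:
$D = 81$ ($D = 9^{2} = 81$)
$\frac{D}{-378} + \frac{129}{118} = \frac{81}{-378} + \frac{129}{118} = 81 \left(- \frac{1}{378}\right) + 129 \cdot \frac{1}{118} = - \frac{3}{14} + \frac{129}{118} = \frac{363}{413}$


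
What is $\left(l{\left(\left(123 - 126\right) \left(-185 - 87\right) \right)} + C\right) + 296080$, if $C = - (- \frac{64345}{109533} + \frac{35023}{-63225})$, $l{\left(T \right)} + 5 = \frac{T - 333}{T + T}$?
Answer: $\frac{371805073794285607}{1255773938400} \approx 2.9608 \cdot 10^{5}$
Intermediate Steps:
$l{\left(T \right)} = -5 + \frac{-333 + T}{2 T}$ ($l{\left(T \right)} = -5 + \frac{T - 333}{T + T} = -5 + \frac{-333 + T}{2 T}$)
$C = \frac{2634795628}{2308407975}$ ($C = - (\left(-64345\right) \frac{1}{109533} + 35023 \left(- \frac{1}{63225}\right)) = - (- \frac{64345}{109533} - \frac{35023}{63225}) = \left(-1\right) \left(- \frac{2634795628}{2308407975}\right) = \frac{2634795628}{2308407975} \approx 1.1414$)
$\left(l{\left(\left(123 - 126\right) \left(-185 - 87\right) \right)} + C\right) + 296080 = \left(\frac{9 \left(-37 - \left(123 - 126\right) \left(-185 - 87\right)\right)}{2 \left(123 - 126\right) \left(-185 - 87\right)} + \frac{2634795628}{2308407975}\right) + 296080 = \left(\frac{9 \left(-37 - \left(-3\right) \left(-272\right)\right)}{2 \left(\left(-3\right) \left(-272\right)\right)} + \frac{2634795628}{2308407975}\right) + 296080 = \left(\frac{9 \left(-37 - 816\right)}{2 \cdot 816} + \frac{2634795628}{2308407975}\right) + 296080 = \left(\frac{9}{2} \cdot \frac{1}{816} \left(-37 - 816\right) + \frac{2634795628}{2308407975}\right) + 296080 = \left(\frac{9}{2} \cdot \frac{1}{816} \left(-853\right) + \frac{2634795628}{2308407975}\right) + 296080 = \left(- \frac{2559}{544} + \frac{2634795628}{2308407975}\right) + 296080 = - \frac{4473887186393}{1255773938400} + 296080 = \frac{371805073794285607}{1255773938400}$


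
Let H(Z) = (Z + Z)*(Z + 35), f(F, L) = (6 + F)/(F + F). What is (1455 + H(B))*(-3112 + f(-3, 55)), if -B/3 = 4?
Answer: -5621175/2 ≈ -2.8106e+6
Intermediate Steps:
B = -12 (B = -3*4 = -12)
f(F, L) = (6 + F)/(2*F) (f(F, L) = (6 + F)/((2*F)) = (6 + F)*(1/(2*F)) = (6 + F)/(2*F))
H(Z) = 2*Z*(35 + Z) (H(Z) = (2*Z)*(35 + Z) = 2*Z*(35 + Z))
(1455 + H(B))*(-3112 + f(-3, 55)) = (1455 + 2*(-12)*(35 - 12))*(-3112 + (½)*(6 - 3)/(-3)) = (1455 + 2*(-12)*23)*(-3112 + (½)*(-⅓)*3) = (1455 - 552)*(-3112 - ½) = 903*(-6225/2) = -5621175/2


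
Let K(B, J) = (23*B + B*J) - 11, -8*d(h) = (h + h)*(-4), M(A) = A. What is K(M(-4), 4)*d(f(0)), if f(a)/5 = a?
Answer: 0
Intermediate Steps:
f(a) = 5*a
d(h) = h (d(h) = -(h + h)*(-4)/8 = -2*h*(-4)/8 = -(-1)*h = h)
K(B, J) = -11 + 23*B + B*J
K(M(-4), 4)*d(f(0)) = (-11 + 23*(-4) - 4*4)*(5*0) = (-11 - 92 - 16)*0 = -119*0 = 0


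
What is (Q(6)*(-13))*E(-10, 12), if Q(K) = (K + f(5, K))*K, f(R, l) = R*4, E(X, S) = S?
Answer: -24336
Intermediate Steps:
f(R, l) = 4*R
Q(K) = K*(20 + K) (Q(K) = (K + 4*5)*K = (K + 20)*K = (20 + K)*K = K*(20 + K))
(Q(6)*(-13))*E(-10, 12) = ((6*(20 + 6))*(-13))*12 = ((6*26)*(-13))*12 = (156*(-13))*12 = -2028*12 = -24336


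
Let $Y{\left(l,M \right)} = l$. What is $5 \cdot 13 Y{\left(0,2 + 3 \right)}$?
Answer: $0$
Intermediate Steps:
$5 \cdot 13 Y{\left(0,2 + 3 \right)} = 5 \cdot 13 \cdot 0 = 65 \cdot 0 = 0$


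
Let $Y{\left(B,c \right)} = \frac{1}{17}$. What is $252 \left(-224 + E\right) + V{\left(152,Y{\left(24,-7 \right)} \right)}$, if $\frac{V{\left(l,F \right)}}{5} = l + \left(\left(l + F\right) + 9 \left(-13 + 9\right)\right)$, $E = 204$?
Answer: $- \frac{62895}{17} \approx -3699.7$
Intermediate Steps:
$Y{\left(B,c \right)} = \frac{1}{17}$
$V{\left(l,F \right)} = -180 + 5 F + 10 l$ ($V{\left(l,F \right)} = 5 \left(l + \left(\left(l + F\right) + 9 \left(-13 + 9\right)\right)\right) = 5 \left(l + \left(\left(F + l\right) + 9 \left(-4\right)\right)\right) = 5 \left(l - \left(36 - F - l\right)\right) = 5 \left(l + \left(-36 + F + l\right)\right) = 5 \left(-36 + F + 2 l\right) = -180 + 5 F + 10 l$)
$252 \left(-224 + E\right) + V{\left(152,Y{\left(24,-7 \right)} \right)} = 252 \left(-224 + 204\right) + \left(-180 + 5 \cdot \frac{1}{17} + 10 \cdot 152\right) = 252 \left(-20\right) + \left(-180 + \frac{5}{17} + 1520\right) = -5040 + \frac{22785}{17} = - \frac{62895}{17}$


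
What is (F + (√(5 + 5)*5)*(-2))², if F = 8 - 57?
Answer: 3401 + 980*√10 ≈ 6500.0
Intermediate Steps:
F = -49
(F + (√(5 + 5)*5)*(-2))² = (-49 + (√(5 + 5)*5)*(-2))² = (-49 + (√10*5)*(-2))² = (-49 + (5*√10)*(-2))² = (-49 - 10*√10)²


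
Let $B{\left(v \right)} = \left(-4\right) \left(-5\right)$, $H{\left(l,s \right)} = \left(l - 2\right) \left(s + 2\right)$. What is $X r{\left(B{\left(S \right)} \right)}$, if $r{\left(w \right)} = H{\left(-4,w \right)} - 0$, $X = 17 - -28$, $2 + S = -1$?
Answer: $-5940$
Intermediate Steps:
$S = -3$ ($S = -2 - 1 = -3$)
$H{\left(l,s \right)} = \left(-2 + l\right) \left(2 + s\right)$
$B{\left(v \right)} = 20$
$X = 45$ ($X = 17 + 28 = 45$)
$r{\left(w \right)} = -12 - 6 w$ ($r{\left(w \right)} = \left(-4 - 2 w + 2 \left(-4\right) - 4 w\right) - 0 = \left(-4 - 2 w - 8 - 4 w\right) + 0 = \left(-12 - 6 w\right) + 0 = -12 - 6 w$)
$X r{\left(B{\left(S \right)} \right)} = 45 \left(-12 - 120\right) = 45 \left(-132\right) = -5940$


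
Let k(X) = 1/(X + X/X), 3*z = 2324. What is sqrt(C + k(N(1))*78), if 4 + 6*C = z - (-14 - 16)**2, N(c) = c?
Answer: sqrt(157)/3 ≈ 4.1767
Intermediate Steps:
z = 2324/3 (z = (1/3)*2324 = 2324/3 ≈ 774.67)
k(X) = 1/(1 + X) (k(X) = 1/(X + 1) = 1/(1 + X))
C = -194/9 (C = -2/3 + (2324/3 - (-14 - 16)**2)/6 = -2/3 + (2324/3 - 1*(-30)**2)/6 = -2/3 + (2324/3 - 1*900)/6 = -2/3 + (2324/3 - 900)/6 = -2/3 + (1/6)*(-376/3) = -2/3 - 188/9 = -194/9 ≈ -21.556)
sqrt(C + k(N(1))*78) = sqrt(-194/9 + 78/(1 + 1)) = sqrt(-194/9 + 78/2) = sqrt(-194/9 + (1/2)*78) = sqrt(-194/9 + 39) = sqrt(157/9) = sqrt(157)/3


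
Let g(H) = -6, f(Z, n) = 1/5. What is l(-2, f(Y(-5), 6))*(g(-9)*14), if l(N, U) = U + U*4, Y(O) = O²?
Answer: -84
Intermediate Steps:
f(Z, n) = ⅕ (f(Z, n) = 1*(⅕) = ⅕)
l(N, U) = 5*U (l(N, U) = U + 4*U = 5*U)
l(-2, f(Y(-5), 6))*(g(-9)*14) = (5*(⅕))*(-6*14) = 1*(-84) = -84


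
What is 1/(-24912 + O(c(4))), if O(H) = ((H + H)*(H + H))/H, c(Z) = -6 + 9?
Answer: -1/24900 ≈ -4.0161e-5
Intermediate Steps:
c(Z) = 3
O(H) = 4*H (O(H) = ((2*H)*(2*H))/H = (4*H**2)/H = 4*H)
1/(-24912 + O(c(4))) = 1/(-24912 + 4*3) = 1/(-24912 + 12) = 1/(-24900) = -1/24900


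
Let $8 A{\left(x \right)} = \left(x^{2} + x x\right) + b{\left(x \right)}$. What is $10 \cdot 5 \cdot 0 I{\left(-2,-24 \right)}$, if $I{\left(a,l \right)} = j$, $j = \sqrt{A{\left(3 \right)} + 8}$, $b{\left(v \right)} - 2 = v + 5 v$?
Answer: $0$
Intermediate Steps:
$b{\left(v \right)} = 2 + 6 v$ ($b{\left(v \right)} = 2 + \left(v + 5 v\right) = 2 + 6 v$)
$A{\left(x \right)} = \frac{1}{4} + \frac{x^{2}}{4} + \frac{3 x}{4}$ ($A{\left(x \right)} = \frac{\left(x^{2} + x x\right) + \left(2 + 6 x\right)}{8} = \frac{\left(x^{2} + x^{2}\right) + \left(2 + 6 x\right)}{8} = \frac{2 x^{2} + \left(2 + 6 x\right)}{8} = \frac{2 + 2 x^{2} + 6 x}{8} = \frac{1}{4} + \frac{x^{2}}{4} + \frac{3 x}{4}$)
$j = \frac{\sqrt{51}}{2}$ ($j = \sqrt{\left(\frac{1}{4} + \frac{3^{2}}{4} + \frac{3}{4} \cdot 3\right) + 8} = \sqrt{\left(\frac{1}{4} + \frac{1}{4} \cdot 9 + \frac{9}{4}\right) + 8} = \sqrt{\left(\frac{1}{4} + \frac{9}{4} + \frac{9}{4}\right) + 8} = \sqrt{\frac{19}{4} + 8} = \sqrt{\frac{51}{4}} = \frac{\sqrt{51}}{2} \approx 3.5707$)
$I{\left(a,l \right)} = \frac{\sqrt{51}}{2}$
$10 \cdot 5 \cdot 0 I{\left(-2,-24 \right)} = 10 \cdot 5 \cdot 0 \frac{\sqrt{51}}{2} = 50 \cdot 0 \frac{\sqrt{51}}{2} = 0 \frac{\sqrt{51}}{2} = 0$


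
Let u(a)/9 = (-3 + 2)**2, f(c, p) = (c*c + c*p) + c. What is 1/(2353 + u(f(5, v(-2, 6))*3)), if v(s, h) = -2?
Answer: 1/2362 ≈ 0.00042337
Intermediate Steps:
f(c, p) = c + c**2 + c*p (f(c, p) = (c**2 + c*p) + c = c + c**2 + c*p)
u(a) = 9 (u(a) = 9*(-3 + 2)**2 = 9*(-1)**2 = 9*1 = 9)
1/(2353 + u(f(5, v(-2, 6))*3)) = 1/(2353 + 9) = 1/2362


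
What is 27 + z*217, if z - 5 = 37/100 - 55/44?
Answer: 23026/25 ≈ 921.04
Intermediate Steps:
z = 103/25 (z = 5 + (37/100 - 55/44) = 5 + (37*(1/100) - 55*1/44) = 5 + (37/100 - 5/4) = 5 - 22/25 = 103/25 ≈ 4.1200)
27 + z*217 = 27 + (103/25)*217 = 27 + 22351/25 = 23026/25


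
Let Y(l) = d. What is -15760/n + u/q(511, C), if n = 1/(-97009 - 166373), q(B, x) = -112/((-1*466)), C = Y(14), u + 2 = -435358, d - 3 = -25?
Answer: 29043622380/7 ≈ 4.1491e+9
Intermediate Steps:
d = -22 (d = 3 - 25 = -22)
Y(l) = -22
u = -435360 (u = -2 - 435358 = -435360)
C = -22
q(B, x) = 56/233 (q(B, x) = -112/(-466) = -112*(-1/466) = 56/233)
n = -1/263382 (n = 1/(-263382) = -1/263382 ≈ -3.7968e-6)
-15760/n + u/q(511, C) = -15760/(-1/263382) - 435360/56/233 = -15760*(-263382) - 435360*233/56 = 4150900320 - 12679860/7 = 29043622380/7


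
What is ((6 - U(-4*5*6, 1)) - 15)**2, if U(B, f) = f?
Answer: 100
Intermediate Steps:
((6 - U(-4*5*6, 1)) - 15)**2 = ((6 - 1*1) - 15)**2 = ((6 - 1) - 15)**2 = (5 - 15)**2 = (-10)**2 = 100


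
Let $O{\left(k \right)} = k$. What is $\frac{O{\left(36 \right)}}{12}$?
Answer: $3$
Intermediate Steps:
$\frac{O{\left(36 \right)}}{12} = \frac{36}{12} = 36 \cdot \frac{1}{12} = 3$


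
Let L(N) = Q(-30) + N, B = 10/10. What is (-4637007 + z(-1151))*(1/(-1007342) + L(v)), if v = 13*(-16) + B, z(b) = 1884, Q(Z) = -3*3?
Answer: 1008537284417379/1007342 ≈ 1.0012e+9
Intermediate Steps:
Q(Z) = -9
B = 1 (B = 10*(⅒) = 1)
v = -207 (v = 13*(-16) + 1 = -208 + 1 = -207)
L(N) = -9 + N
(-4637007 + z(-1151))*(1/(-1007342) + L(v)) = (-4637007 + 1884)*(1/(-1007342) + (-9 - 207)) = -4635123*(-1/1007342 - 216) = -4635123*(-217585873/1007342) = 1008537284417379/1007342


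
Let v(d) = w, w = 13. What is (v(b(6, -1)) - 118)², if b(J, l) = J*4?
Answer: 11025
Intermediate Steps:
b(J, l) = 4*J
v(d) = 13
(v(b(6, -1)) - 118)² = (13 - 118)² = (-105)² = 11025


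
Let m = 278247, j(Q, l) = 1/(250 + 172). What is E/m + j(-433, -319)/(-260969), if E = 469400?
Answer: 51694513830953/30643041046746 ≈ 1.6870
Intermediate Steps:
j(Q, l) = 1/422
E/m + j(-433, -319)/(-260969) = 469400/278247 + (1/422)/(-260969) = 469400*(1/278247) + (1/422)*(-1/260969) = 469400/278247 - 1/110128918 = 51694513830953/30643041046746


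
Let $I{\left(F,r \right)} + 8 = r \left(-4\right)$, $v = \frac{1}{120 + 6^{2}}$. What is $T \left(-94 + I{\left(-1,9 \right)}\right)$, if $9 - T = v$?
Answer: $- \frac{32269}{26} \approx -1241.1$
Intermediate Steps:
$v = \frac{1}{156}$ ($v = \frac{1}{120 + 36} = \frac{1}{156} \approx 0.0064103$)
$I{\left(F,r \right)} = -8 - 4 r$ ($I{\left(F,r \right)} = -8 + r \left(-4\right) = -8 - 4 r$)
$T = \frac{1403}{156}$ ($T = 9 - \frac{1}{156} = \frac{1403}{156} \approx 8.9936$)
$T \left(-94 + I{\left(-1,9 \right)}\right) = \frac{1403 \left(-94 - 44\right)}{156} = \frac{1403}{156} \left(-138\right) = - \frac{32269}{26}$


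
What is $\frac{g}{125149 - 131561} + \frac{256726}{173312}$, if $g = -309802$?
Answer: $\frac{6917316417}{138909568} \approx 49.797$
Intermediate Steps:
$\frac{g}{125149 - 131561} + \frac{256726}{173312} = - \frac{309802}{125149 - 131561} + \frac{256726}{173312} = - \frac{309802}{125149 - 131561} + 256726 \cdot \frac{1}{173312} = - \frac{309802}{-6412} + \frac{128363}{86656} = \left(-309802\right) \left(- \frac{1}{6412}\right) + \frac{128363}{86656} = \frac{154901}{3206} + \frac{128363}{86656} = \frac{6917316417}{138909568}$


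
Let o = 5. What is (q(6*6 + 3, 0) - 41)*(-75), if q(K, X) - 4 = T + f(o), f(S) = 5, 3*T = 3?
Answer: 2325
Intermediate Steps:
T = 1 (T = (1/3)*3 = 1)
q(K, X) = 10 (q(K, X) = 4 + (1 + 5) = 4 + 6 = 10)
(q(6*6 + 3, 0) - 41)*(-75) = (10 - 41)*(-75) = -31*(-75) = 2325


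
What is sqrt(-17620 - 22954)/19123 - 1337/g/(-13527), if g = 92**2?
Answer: 1337/114492528 + I*sqrt(40574)/19123 ≈ 1.1678e-5 + 0.010533*I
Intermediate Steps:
g = 8464
sqrt(-17620 - 22954)/19123 - 1337/g/(-13527) = sqrt(-17620 - 22954)/19123 - 1337/8464/(-13527) = sqrt(-40574)*(1/19123) - 1337*1/8464*(-1/13527) = (I*sqrt(40574))*(1/19123) - 1337/8464*(-1/13527) = I*sqrt(40574)/19123 + 1337/114492528 = 1337/114492528 + I*sqrt(40574)/19123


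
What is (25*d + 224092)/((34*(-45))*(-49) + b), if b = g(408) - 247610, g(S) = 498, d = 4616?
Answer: -169746/86071 ≈ -1.9722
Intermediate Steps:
b = -247112 (b = 498 - 247610 = -247112)
(25*d + 224092)/((34*(-45))*(-49) + b) = (25*4616 + 224092)/((34*(-45))*(-49) - 247112) = (115400 + 224092)/(-1530*(-49) - 247112) = 339492/(74970 - 247112) = 339492/(-172142) = 339492*(-1/172142) = -169746/86071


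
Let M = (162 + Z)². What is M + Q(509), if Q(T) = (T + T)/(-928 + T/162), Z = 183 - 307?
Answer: 216185272/149827 ≈ 1442.9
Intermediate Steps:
Z = -124
Q(T) = 2*T/(-928 + T/162) (Q(T) = (2*T)/(-928 + T*(1/162)) = (2*T)/(-928 + T/162) = 2*T/(-928 + T/162))
M = 1444 (M = (162 - 124)² = 38² = 1444)
M + Q(509) = 1444 + 324*509/(-150336 + 509) = 1444 + 324*509/(-149827) = 1444 + 324*509*(-1/149827) = 1444 - 164916/149827 = 216185272/149827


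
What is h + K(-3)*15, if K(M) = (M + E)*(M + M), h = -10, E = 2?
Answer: 80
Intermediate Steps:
K(M) = 2*M*(2 + M) (K(M) = (M + 2)*(M + M) = (2 + M)*(2*M) = 2*M*(2 + M))
h + K(-3)*15 = -10 + (2*(-3)*(2 - 3))*15 = -10 + (2*(-3)*(-1))*15 = -10 + 6*15 = -10 + 90 = 80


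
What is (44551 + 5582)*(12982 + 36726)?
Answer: 2492011164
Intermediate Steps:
(44551 + 5582)*(12982 + 36726) = 50133*49708 = 2492011164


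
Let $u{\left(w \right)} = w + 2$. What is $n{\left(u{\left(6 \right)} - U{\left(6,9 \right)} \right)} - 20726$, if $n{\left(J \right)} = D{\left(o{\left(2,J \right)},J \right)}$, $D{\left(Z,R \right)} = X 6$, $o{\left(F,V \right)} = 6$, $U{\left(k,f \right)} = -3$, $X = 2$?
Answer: $-20714$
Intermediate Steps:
$D{\left(Z,R \right)} = 12$ ($D{\left(Z,R \right)} = 2 \cdot 6 = 12$)
$u{\left(w \right)} = 2 + w$
$n{\left(J \right)} = 12$
$n{\left(u{\left(6 \right)} - U{\left(6,9 \right)} \right)} - 20726 = 12 - 20726 = -20714$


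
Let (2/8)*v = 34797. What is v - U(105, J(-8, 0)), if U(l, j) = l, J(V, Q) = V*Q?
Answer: 139083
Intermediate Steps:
J(V, Q) = Q*V
v = 139188 (v = 4*34797 = 139188)
v - U(105, J(-8, 0)) = 139188 - 1*105 = 139188 - 105 = 139083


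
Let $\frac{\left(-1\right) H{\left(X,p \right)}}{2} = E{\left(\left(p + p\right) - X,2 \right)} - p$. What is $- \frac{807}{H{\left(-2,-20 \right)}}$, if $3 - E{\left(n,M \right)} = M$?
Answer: $\frac{269}{14} \approx 19.214$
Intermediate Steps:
$E{\left(n,M \right)} = 3 - M$
$H{\left(X,p \right)} = -2 + 2 p$ ($H{\left(X,p \right)} = - 2 \left(\left(3 - 2\right) - p\right) = - 2 \left(1 - p\right) = -2 + 2 p$)
$- \frac{807}{H{\left(-2,-20 \right)}} = - \frac{807}{-2 + 2 \left(-20\right)} = - \frac{807}{-2 - 40} = - \frac{807}{-42} = \left(-807\right) \left(- \frac{1}{42}\right) = \frac{269}{14}$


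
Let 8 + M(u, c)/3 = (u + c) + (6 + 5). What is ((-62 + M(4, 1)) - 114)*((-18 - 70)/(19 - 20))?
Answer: -13376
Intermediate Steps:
M(u, c) = 9 + 3*c + 3*u (M(u, c) = -24 + 3*((u + c) + (6 + 5)) = -24 + 3*((c + u) + 11) = -24 + 3*(11 + c + u) = -24 + (33 + 3*c + 3*u) = 9 + 3*c + 3*u)
((-62 + M(4, 1)) - 114)*((-18 - 70)/(19 - 20)) = ((-62 + (9 + 3*1 + 3*4)) - 114)*((-18 - 70)/(19 - 20)) = ((-62 + (9 + 3 + 12)) - 114)*(-88/(-1)) = ((-62 + 24) - 114)*(-88*(-1)) = (-38 - 114)*88 = -152*88 = -13376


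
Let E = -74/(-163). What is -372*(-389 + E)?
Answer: 23559876/163 ≈ 1.4454e+5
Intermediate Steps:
E = 74/163 (E = -74*(-1/163) = 74/163 ≈ 0.45399)
-372*(-389 + E) = -372*(-389 + 74/163) = -372*(-63333/163) = 23559876/163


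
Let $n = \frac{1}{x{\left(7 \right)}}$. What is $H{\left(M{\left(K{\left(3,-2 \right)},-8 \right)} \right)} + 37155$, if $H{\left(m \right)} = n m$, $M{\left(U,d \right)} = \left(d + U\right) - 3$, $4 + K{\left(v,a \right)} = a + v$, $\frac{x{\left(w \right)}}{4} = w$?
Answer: $\frac{74309}{2} \approx 37155.0$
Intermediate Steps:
$x{\left(w \right)} = 4 w$
$K{\left(v,a \right)} = -4 + a + v$ ($K{\left(v,a \right)} = -4 + \left(a + v\right) = -4 + a + v$)
$n = \frac{1}{28}$ ($n = \frac{1}{4 \cdot 7} = \frac{1}{28} \approx 0.035714$)
$M{\left(U,d \right)} = -3 + U + d$ ($M{\left(U,d \right)} = \left(U + d\right) - 3 = -3 + U + d$)
$H{\left(m \right)} = \frac{m}{28}$
$H{\left(M{\left(K{\left(3,-2 \right)},-8 \right)} \right)} + 37155 = \frac{-3 - 3 - 8}{28} + 37155 = \frac{1}{28} \left(-14\right) + 37155 = - \frac{1}{2} + 37155 = \frac{74309}{2}$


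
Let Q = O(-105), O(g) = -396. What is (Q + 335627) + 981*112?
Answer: 445103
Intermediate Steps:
Q = -396
(Q + 335627) + 981*112 = (-396 + 335627) + 981*112 = 335231 + 109872 = 445103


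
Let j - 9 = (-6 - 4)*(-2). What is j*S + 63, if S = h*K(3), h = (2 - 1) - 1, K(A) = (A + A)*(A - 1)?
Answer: 63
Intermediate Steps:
K(A) = 2*A*(-1 + A) (K(A) = (2*A)*(-1 + A) = 2*A*(-1 + A))
h = 0 (h = 1 - 1 = 0)
S = 0 (S = 0*(2*3*(-1 + 3)) = 0*(2*3*2) = 0*12 = 0)
j = 29 (j = 9 + (-6 - 4)*(-2) = 9 - 10*(-2) = 9 + 20 = 29)
j*S + 63 = 29*0 + 63 = 0 + 63 = 63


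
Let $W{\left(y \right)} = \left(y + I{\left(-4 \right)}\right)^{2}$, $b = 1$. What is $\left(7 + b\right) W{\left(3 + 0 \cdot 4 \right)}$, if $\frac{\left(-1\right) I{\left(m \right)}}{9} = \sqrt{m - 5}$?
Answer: $-5760 - 1296 i \approx -5760.0 - 1296.0 i$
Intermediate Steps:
$I{\left(m \right)} = - 9 \sqrt{-5 + m}$ ($I{\left(m \right)} = - 9 \sqrt{m - 5} = - 9 \sqrt{-5 + m}$)
$W{\left(y \right)} = \left(y - 27 i\right)^{2}$ ($W{\left(y \right)} = \left(y - 9 \sqrt{-5 - 4}\right)^{2} = \left(y - 9 \sqrt{-9}\right)^{2} = \left(y - 9 \cdot 3 i\right)^{2} = \left(y - 27 i\right)^{2}$)
$\left(7 + b\right) W{\left(3 + 0 \cdot 4 \right)} = \left(7 + 1\right) \left(\left(3 + 0 \cdot 4\right) - 27 i\right)^{2} = 8 \left(\left(3 + 0\right) - 27 i\right)^{2} = 8 \left(3 - 27 i\right)^{2}$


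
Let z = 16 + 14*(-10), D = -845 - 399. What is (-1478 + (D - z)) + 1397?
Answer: -1201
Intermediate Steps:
D = -1244
z = -124 (z = 16 - 140 = -124)
(-1478 + (D - z)) + 1397 = (-1478 + (-1244 - 1*(-124))) + 1397 = (-1478 + (-1244 + 124)) + 1397 = (-1478 - 1120) + 1397 = -2598 + 1397 = -1201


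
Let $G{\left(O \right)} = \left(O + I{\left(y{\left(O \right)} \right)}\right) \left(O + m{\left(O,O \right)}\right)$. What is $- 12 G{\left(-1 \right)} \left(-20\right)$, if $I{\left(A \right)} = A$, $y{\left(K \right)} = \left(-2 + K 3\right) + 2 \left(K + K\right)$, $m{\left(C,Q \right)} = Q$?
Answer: $4800$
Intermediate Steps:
$y{\left(K \right)} = -2 + 7 K$ ($y{\left(K \right)} = \left(-2 + 3 K\right) + 2 \cdot 2 K = \left(-2 + 3 K\right) + 4 K = -2 + 7 K$)
$G{\left(O \right)} = 2 O \left(-2 + 8 O\right)$ ($G{\left(O \right)} = \left(O + \left(-2 + 7 O\right)\right) \left(O + O\right) = \left(-2 + 8 O\right) 2 O = 2 O \left(-2 + 8 O\right)$)
$- 12 G{\left(-1 \right)} \left(-20\right) = - 12 \cdot 4 \left(-1\right) \left(-1 + 4 \left(-1\right)\right) \left(-20\right) = - 12 \cdot 4 \left(-1\right) \left(-1 - 4\right) \left(-20\right) = - 12 \cdot 4 \left(-1\right) \left(-5\right) \left(-20\right) = \left(-12\right) 20 \left(-20\right) = \left(-240\right) \left(-20\right) = 4800$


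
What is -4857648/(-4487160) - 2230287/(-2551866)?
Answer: 311162797029/159036542230 ≈ 1.9565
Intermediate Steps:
-4857648/(-4487160) - 2230287/(-2551866) = -4857648*(-1/4487160) - 2230287*(-1/2551866) = 202402/186965 + 743429/850622 = 311162797029/159036542230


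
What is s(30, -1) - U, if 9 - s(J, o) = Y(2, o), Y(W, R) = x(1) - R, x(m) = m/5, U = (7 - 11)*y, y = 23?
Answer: 499/5 ≈ 99.800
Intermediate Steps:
U = -92 (U = (7 - 11)*23 = -4*23 = -92)
x(m) = m/5 (x(m) = m*(⅕) = m/5)
Y(W, R) = ⅕ - R (Y(W, R) = (⅕)*1 - R = ⅕ - R)
s(J, o) = 44/5 + o (s(J, o) = 9 - (⅕ - o) = 9 + (-⅕ + o) = 44/5 + o)
s(30, -1) - U = (44/5 - 1) - 1*(-92) = 39/5 + 92 = 499/5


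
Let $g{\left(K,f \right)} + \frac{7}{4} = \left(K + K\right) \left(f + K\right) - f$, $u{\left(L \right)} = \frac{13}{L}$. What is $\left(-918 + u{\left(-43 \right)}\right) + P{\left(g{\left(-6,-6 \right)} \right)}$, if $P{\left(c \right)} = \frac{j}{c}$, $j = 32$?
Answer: $- \frac{23410287}{25499} \approx -918.09$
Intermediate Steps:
$g{\left(K,f \right)} = - \frac{7}{4} - f + 2 K \left(K + f\right)$ ($g{\left(K,f \right)} = - \frac{7}{4} - \left(f - \left(K + K\right) \left(f + K\right)\right) = - \frac{7}{4} + \left(2 K \left(K + f\right) - f\right) = - \frac{7}{4} + \left(- f + 2 K \left(K + f\right)\right) = - \frac{7}{4} - f + 2 K \left(K + f\right)$)
$P{\left(c \right)} = \frac{32}{c}$
$\left(-918 + u{\left(-43 \right)}\right) + P{\left(g{\left(-6,-6 \right)} \right)} = \left(-918 + \frac{13}{-43}\right) + \frac{32}{- \frac{7}{4} - -6 + 2 \left(-6\right)^{2} + 2 \left(-6\right) \left(-6\right)} = \left(-918 + 13 \left(- \frac{1}{43}\right)\right) + \frac{32}{- \frac{7}{4} + 6 + 2 \cdot 36 + 72} = \left(-918 - \frac{13}{43}\right) + \frac{32}{- \frac{7}{4} + 6 + 72 + 72} = - \frac{39487}{43} + \frac{32}{\frac{593}{4}} = - \frac{39487}{43} + 32 \cdot \frac{4}{593} = - \frac{39487}{43} + \frac{128}{593} = - \frac{23410287}{25499}$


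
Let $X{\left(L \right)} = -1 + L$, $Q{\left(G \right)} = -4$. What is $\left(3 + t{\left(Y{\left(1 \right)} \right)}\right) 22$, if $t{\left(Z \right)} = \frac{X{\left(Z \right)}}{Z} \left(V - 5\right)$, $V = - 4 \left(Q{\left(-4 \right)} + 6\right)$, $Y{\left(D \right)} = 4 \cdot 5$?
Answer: $- \frac{2057}{10} \approx -205.7$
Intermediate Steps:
$Y{\left(D \right)} = 20$
$V = -8$ ($V = - 4 \left(-4 + 6\right) = \left(-4\right) 2 = -8$)
$t{\left(Z \right)} = - \frac{13 \left(-1 + Z\right)}{Z}$ ($t{\left(Z \right)} = \frac{-1 + Z}{Z} \left(-8 - 5\right) = \frac{-1 + Z}{Z} \left(-13\right) = - \frac{13 \left(-1 + Z\right)}{Z}$)
$\left(3 + t{\left(Y{\left(1 \right)} \right)}\right) 22 = \left(3 - \left(13 - \frac{13}{20}\right)\right) 22 = \left(3 + \left(-13 + 13 \cdot \frac{1}{20}\right)\right) 22 = \left(3 + \left(-13 + \frac{13}{20}\right)\right) 22 = \left(3 - \frac{247}{20}\right) 22 = \left(- \frac{187}{20}\right) 22 = - \frac{2057}{10}$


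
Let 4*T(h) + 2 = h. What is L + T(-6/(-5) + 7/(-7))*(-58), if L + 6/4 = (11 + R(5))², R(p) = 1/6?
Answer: 26873/180 ≈ 149.29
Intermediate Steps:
R(p) = ⅙
T(h) = -½ + h/4
L = 4435/36 (L = -3/2 + (11 + ⅙)² = -3/2 + (67/6)² = -3/2 + 4489/36 = 4435/36 ≈ 123.19)
L + T(-6/(-5) + 7/(-7))*(-58) = 4435/36 + (-½ + (-6/(-5) + 7/(-7))/4)*(-58) = 4435/36 + (-½ + (-6*(-⅕) + 7*(-⅐))/4)*(-58) = 4435/36 + (-½ + (6/5 - 1)/4)*(-58) = 4435/36 + (-½ + (¼)*(⅕))*(-58) = 4435/36 + (-½ + 1/20)*(-58) = 4435/36 - 9/20*(-58) = 4435/36 + 261/10 = 26873/180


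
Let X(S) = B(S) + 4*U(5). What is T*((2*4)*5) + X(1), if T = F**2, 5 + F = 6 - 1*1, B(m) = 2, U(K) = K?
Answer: 22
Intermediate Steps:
F = 0 (F = -5 + (6 - 1*1) = -5 + (6 - 1) = -5 + 5 = 0)
X(S) = 22 (X(S) = 2 + 4*5 = 2 + 20 = 22)
T = 0 (T = 0**2 = 0)
T*((2*4)*5) + X(1) = 0*((2*4)*5) + 22 = 0*(8*5) + 22 = 0*40 + 22 = 0 + 22 = 22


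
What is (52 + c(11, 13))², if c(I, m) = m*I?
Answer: 38025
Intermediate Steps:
c(I, m) = I*m
(52 + c(11, 13))² = (52 + 11*13)² = (52 + 143)² = 195² = 38025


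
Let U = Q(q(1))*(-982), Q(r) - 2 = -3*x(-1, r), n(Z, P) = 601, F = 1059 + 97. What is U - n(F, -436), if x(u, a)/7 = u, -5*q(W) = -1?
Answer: -23187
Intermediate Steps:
q(W) = ⅕ (q(W) = -⅕*(-1) = ⅕)
x(u, a) = 7*u
F = 1156
Q(r) = 23 (Q(r) = 2 - 21*(-1) = 2 - 3*(-7) = 2 + 21 = 23)
U = -22586 (U = 23*(-982) = -22586)
U - n(F, -436) = -22586 - 1*601 = -22586 - 601 = -23187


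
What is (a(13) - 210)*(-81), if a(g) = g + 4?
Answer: 15633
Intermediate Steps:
a(g) = 4 + g
(a(13) - 210)*(-81) = ((4 + 13) - 210)*(-81) = (17 - 210)*(-81) = -193*(-81) = 15633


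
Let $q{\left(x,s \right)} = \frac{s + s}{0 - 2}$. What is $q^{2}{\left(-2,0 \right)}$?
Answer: $0$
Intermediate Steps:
$q{\left(x,s \right)} = - s$ ($q{\left(x,s \right)} = \frac{2 s}{-2} = 2 s \left(- \frac{1}{2}\right) = - s$)
$q^{2}{\left(-2,0 \right)} = \left(\left(-1\right) 0\right)^{2} = 0^{2} = 0$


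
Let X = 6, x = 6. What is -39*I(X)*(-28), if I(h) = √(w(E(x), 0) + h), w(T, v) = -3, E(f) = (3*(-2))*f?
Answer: 1092*√3 ≈ 1891.4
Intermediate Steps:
E(f) = -6*f
I(h) = √(-3 + h)
-39*I(X)*(-28) = -39*√(-3 + 6)*(-28) = -39*√3*(-28) = -(-1092)*√3 = 1092*√3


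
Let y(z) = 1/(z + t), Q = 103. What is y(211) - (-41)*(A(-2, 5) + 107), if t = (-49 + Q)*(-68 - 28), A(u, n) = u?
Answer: 21408764/4973 ≈ 4305.0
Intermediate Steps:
t = -5184 (t = (-49 + 103)*(-68 - 28) = 54*(-96) = -5184)
y(z) = 1/(-5184 + z) (y(z) = 1/(z - 5184) = 1/(-5184 + z))
y(211) - (-41)*(A(-2, 5) + 107) = 1/(-5184 + 211) - (-41)*(-2 + 107) = 1/(-4973) - (-41)*105 = -1/4973 - 1*(-4305) = -1/4973 + 4305 = 21408764/4973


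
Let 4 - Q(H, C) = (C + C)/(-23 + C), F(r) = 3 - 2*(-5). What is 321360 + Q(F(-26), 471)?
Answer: 71985065/224 ≈ 3.2136e+5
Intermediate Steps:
F(r) = 13 (F(r) = 3 + 10 = 13)
Q(H, C) = 4 - 2*C/(-23 + C) (Q(H, C) = 4 - (C + C)/(-23 + C) = 4 - 2*C/(-23 + C))
321360 + Q(F(-26), 471) = 321360 + 2*(-46 + 471)/(-23 + 471) = 321360 + 2*425/448 = 321360 + 2*(1/448)*425 = 321360 + 425/224 = 71985065/224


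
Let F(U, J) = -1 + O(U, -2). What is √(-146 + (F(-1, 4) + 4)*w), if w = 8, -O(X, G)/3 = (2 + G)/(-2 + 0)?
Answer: I*√122 ≈ 11.045*I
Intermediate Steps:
O(X, G) = 3 + 3*G/2 (O(X, G) = -3*(2 + G)/(-2 + 0) = -3*(2 + G)/(-2) = -3*(2 + G)*(-1)/2 = -3*(-1 - G/2) = 3 + 3*G/2)
F(U, J) = -1 (F(U, J) = -1 + (3 + (3/2)*(-2)) = -1 + (3 - 3) = -1 + 0 = -1)
√(-146 + (F(-1, 4) + 4)*w) = √(-146 + (-1 + 4)*8) = √(-146 + 3*8) = √(-146 + 24) = √(-122) = I*√122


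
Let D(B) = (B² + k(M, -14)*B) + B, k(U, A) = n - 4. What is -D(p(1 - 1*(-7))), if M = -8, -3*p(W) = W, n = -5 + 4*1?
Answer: -160/9 ≈ -17.778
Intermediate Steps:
n = -1 (n = -5 + 4 = -1)
p(W) = -W/3
k(U, A) = -5 (k(U, A) = -1 - 4 = -5)
D(B) = B² - 4*B (D(B) = (B² - 5*B) + B = B² - 4*B)
-D(p(1 - 1*(-7))) = -(-(1 - 1*(-7))/3)*(-4 - (1 - 1*(-7))/3) = -(-(1 + 7)/3)*(-4 - (1 + 7)/3) = -(-⅓*8)*(-4 - ⅓*8) = -(-8)*(-4 - 8/3)/3 = -(-8)*(-20)/(3*3) = -1*160/9 = -160/9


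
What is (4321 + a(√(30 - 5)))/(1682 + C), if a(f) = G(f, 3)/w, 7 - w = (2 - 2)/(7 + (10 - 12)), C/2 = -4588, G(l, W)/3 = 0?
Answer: -4321/7494 ≈ -0.57659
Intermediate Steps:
G(l, W) = 0 (G(l, W) = 3*0 = 0)
C = -9176 (C = 2*(-4588) = -9176)
w = 7 (w = 7 - (2 - 2)/(7 + (10 - 12)) = 7 - 0/(7 - 2) = 7 - 0/5 = 7 - 1*0 = 7 + 0 = 7)
a(f) = 0 (a(f) = 0/7 = 0*(⅐) = 0)
(4321 + a(√(30 - 5)))/(1682 + C) = (4321 + 0)/(1682 - 9176) = 4321/(-7494) = 4321*(-1/7494) = -4321/7494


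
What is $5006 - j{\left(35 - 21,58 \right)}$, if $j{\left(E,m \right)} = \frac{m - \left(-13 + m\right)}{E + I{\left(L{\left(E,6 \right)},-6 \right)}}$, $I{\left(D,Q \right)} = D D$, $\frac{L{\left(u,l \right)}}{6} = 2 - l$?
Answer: $\frac{2953527}{590} \approx 5006.0$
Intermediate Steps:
$L{\left(u,l \right)} = 12 - 6 l$ ($L{\left(u,l \right)} = 6 \left(2 - l\right) = 12 - 6 l$)
$I{\left(D,Q \right)} = D^{2}$
$j{\left(E,m \right)} = \frac{13}{576 + E}$ ($j{\left(E,m \right)} = \frac{m - \left(-13 + m\right)}{E + \left(12 - 36\right)^{2}} = \frac{13}{E + \left(12 - 36\right)^{2}} = \frac{13}{E + \left(-24\right)^{2}} = \frac{13}{E + 576} = \frac{13}{576 + E}$)
$5006 - j{\left(35 - 21,58 \right)} = 5006 - \frac{13}{576 + \left(35 - 21\right)} = 5006 - \frac{13}{576 + 14} = 5006 - \frac{13}{590} = \frac{2953527}{590}$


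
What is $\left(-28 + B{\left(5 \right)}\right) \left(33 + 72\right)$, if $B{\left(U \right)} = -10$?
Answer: $-3990$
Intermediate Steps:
$\left(-28 + B{\left(5 \right)}\right) \left(33 + 72\right) = \left(-28 - 10\right) \left(33 + 72\right) = \left(-38\right) 105 = -3990$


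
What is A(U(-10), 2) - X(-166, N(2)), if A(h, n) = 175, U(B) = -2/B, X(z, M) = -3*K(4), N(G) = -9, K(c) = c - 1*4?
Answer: 175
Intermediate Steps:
K(c) = -4 + c (K(c) = c - 4 = -4 + c)
X(z, M) = 0 (X(z, M) = -3*(-4 + 4) = -3*0 = 0)
A(U(-10), 2) - X(-166, N(2)) = 175 - 1*0 = 175 + 0 = 175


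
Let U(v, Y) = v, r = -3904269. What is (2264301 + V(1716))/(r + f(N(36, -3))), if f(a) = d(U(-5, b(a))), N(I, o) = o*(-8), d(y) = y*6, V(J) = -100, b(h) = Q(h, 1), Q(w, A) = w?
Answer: -2264201/3904299 ≈ -0.57993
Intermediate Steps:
b(h) = h
d(y) = 6*y
N(I, o) = -8*o
f(a) = -30 (f(a) = 6*(-5) = -30)
(2264301 + V(1716))/(r + f(N(36, -3))) = (2264301 - 100)/(-3904269 - 30) = 2264201/(-3904299) = 2264201*(-1/3904299) = -2264201/3904299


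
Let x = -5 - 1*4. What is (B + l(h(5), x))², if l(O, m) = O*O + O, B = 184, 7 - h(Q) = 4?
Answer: 38416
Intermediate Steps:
h(Q) = 3 (h(Q) = 7 - 1*4 = 7 - 4 = 3)
x = -9 (x = -5 - 4 = -9)
l(O, m) = O + O² (l(O, m) = O² + O = O + O²)
(B + l(h(5), x))² = (184 + 3*(1 + 3))² = (184 + 3*4)² = (184 + 12)² = 196² = 38416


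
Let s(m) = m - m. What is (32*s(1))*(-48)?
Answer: 0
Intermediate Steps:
s(m) = 0
(32*s(1))*(-48) = (32*0)*(-48) = 0*(-48) = 0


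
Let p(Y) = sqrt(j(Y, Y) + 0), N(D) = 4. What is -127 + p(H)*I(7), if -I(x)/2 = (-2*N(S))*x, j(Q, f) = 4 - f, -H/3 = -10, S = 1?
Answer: -127 + 112*I*sqrt(26) ≈ -127.0 + 571.09*I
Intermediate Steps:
H = 30 (H = -3*(-10) = 30)
I(x) = 16*x (I(x) = -2*(-2*4)*x = -(-16)*x = 16*x)
p(Y) = sqrt(4 - Y) (p(Y) = sqrt((4 - Y) + 0) = sqrt(4 - Y))
-127 + p(H)*I(7) = -127 + sqrt(4 - 1*30)*(16*7) = -127 + sqrt(4 - 30)*112 = -127 + sqrt(-26)*112 = -127 + (I*sqrt(26))*112 = -127 + 112*I*sqrt(26)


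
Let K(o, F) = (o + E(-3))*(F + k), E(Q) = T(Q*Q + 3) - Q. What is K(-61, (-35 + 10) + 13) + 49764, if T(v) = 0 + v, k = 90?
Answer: 46176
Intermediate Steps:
T(v) = v
E(Q) = 3 + Q² - Q (E(Q) = (Q*Q + 3) - Q = (Q² + 3) - Q = (3 + Q²) - Q = 3 + Q² - Q)
K(o, F) = (15 + o)*(90 + F) (K(o, F) = (o + (3 + (-3)² - 1*(-3)))*(F + 90) = (o + (3 + 9 + 3))*(90 + F) = (o + 15)*(90 + F) = (15 + o)*(90 + F))
K(-61, (-35 + 10) + 13) + 49764 = (1350 + 15*((-35 + 10) + 13) + 90*(-61) + ((-35 + 10) + 13)*(-61)) + 49764 = (1350 + 15*(-25 + 13) - 5490 + (-25 + 13)*(-61)) + 49764 = (1350 + 15*(-12) - 5490 - 12*(-61)) + 49764 = (1350 - 180 - 5490 + 732) + 49764 = -3588 + 49764 = 46176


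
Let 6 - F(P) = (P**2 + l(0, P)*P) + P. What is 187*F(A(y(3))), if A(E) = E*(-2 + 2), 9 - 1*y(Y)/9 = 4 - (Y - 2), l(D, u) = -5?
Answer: 1122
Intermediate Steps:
y(Y) = 27 + 9*Y (y(Y) = 81 - 9*(4 - (Y - 2)) = 81 - 9*(4 - (-2 + Y)) = 81 - 9*(4 + (2 - Y)) = 81 - 9*(6 - Y) = 81 + (-54 + 9*Y) = 27 + 9*Y)
A(E) = 0 (A(E) = E*0 = 0)
F(P) = 6 - P**2 + 4*P (F(P) = 6 - ((P**2 - 5*P) + P) = 6 - (P**2 - 4*P) = 6 + (-P**2 + 4*P) = 6 - P**2 + 4*P)
187*F(A(y(3))) = 187*(6 - 1*0**2 + 4*0) = 187*(6 - 1*0 + 0) = 187*(6 + 0 + 0) = 187*6 = 1122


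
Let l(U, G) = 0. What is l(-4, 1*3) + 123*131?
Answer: 16113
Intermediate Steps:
l(-4, 1*3) + 123*131 = 0 + 123*131 = 0 + 16113 = 16113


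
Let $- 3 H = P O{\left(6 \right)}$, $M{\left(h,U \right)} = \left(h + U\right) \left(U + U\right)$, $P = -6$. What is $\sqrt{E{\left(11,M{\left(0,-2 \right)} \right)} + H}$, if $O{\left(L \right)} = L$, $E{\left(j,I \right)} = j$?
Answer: $\sqrt{23} \approx 4.7958$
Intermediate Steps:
$M{\left(h,U \right)} = 2 U \left(U + h\right)$ ($M{\left(h,U \right)} = \left(U + h\right) 2 U = 2 U \left(U + h\right)$)
$H = 12$ ($H = - \frac{\left(-6\right) 6}{3} = \left(- \frac{1}{3}\right) \left(-36\right) = 12$)
$\sqrt{E{\left(11,M{\left(0,-2 \right)} \right)} + H} = \sqrt{11 + 12} = \sqrt{23}$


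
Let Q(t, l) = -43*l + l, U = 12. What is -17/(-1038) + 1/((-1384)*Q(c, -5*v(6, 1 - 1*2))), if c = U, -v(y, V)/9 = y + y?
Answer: 514081/31389120 ≈ 0.016378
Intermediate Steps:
v(y, V) = -18*y (v(y, V) = -9*(y + y) = -18*y)
c = 12
Q(t, l) = -42*l
-17/(-1038) + 1/((-1384)*Q(c, -5*v(6, 1 - 1*2))) = -17/(-1038) + 1/((-1384)*((-(-210)*(-18*6)))) = -17*(-1/1038) - 1/(1384*((-(-210)*(-108)))) = 17/1038 - 1/(1384*((-42*540))) = 17/1038 - 1/1384/(-22680) = 17/1038 - 1/1384*(-1/22680) = 17/1038 + 1/31389120 = 514081/31389120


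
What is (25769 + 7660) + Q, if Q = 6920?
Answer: 40349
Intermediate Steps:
(25769 + 7660) + Q = (25769 + 7660) + 6920 = 33429 + 6920 = 40349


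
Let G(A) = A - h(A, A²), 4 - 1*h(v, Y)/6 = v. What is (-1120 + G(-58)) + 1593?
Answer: 43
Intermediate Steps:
h(v, Y) = 24 - 6*v
G(A) = -24 + 7*A (G(A) = A - (24 - 6*A) = A + (-24 + 6*A) = -24 + 7*A)
(-1120 + G(-58)) + 1593 = (-1120 + (-24 + 7*(-58))) + 1593 = (-1120 + (-24 - 406)) + 1593 = (-1120 - 430) + 1593 = -1550 + 1593 = 43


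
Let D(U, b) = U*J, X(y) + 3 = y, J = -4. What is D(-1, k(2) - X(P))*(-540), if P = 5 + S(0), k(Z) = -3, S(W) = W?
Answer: -2160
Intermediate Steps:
P = 5 (P = 5 + 0 = 5)
X(y) = -3 + y
D(U, b) = -4*U (D(U, b) = U*(-4) = -4*U)
D(-1, k(2) - X(P))*(-540) = -4*(-1)*(-540) = 4*(-540) = -2160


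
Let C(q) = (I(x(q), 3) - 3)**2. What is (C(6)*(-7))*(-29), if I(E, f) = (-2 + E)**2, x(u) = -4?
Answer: 221067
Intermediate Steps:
C(q) = 1089 (C(q) = ((-2 - 4)**2 - 3)**2 = ((-6)**2 - 3)**2 = (36 - 3)**2 = 33**2 = 1089)
(C(6)*(-7))*(-29) = (1089*(-7))*(-29) = -7623*(-29) = 221067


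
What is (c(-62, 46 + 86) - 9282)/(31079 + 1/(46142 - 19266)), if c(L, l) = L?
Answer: -251129344/835279205 ≈ -0.30065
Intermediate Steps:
(c(-62, 46 + 86) - 9282)/(31079 + 1/(46142 - 19266)) = (-62 - 9282)/(31079 + 1/(46142 - 19266)) = -9344/(31079 + 1/26876) = -9344/835279205/26876 = -9344*26876/835279205 = -251129344/835279205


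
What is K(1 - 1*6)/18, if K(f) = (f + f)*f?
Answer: 25/9 ≈ 2.7778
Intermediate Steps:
K(f) = 2*f² (K(f) = (2*f)*f = 2*f²)
K(1 - 1*6)/18 = (2*(1 - 1*6)²)/18 = (2*(1 - 6)²)*(1/18) = (2*(-5)²)*(1/18) = (2*25)*(1/18) = 50*(1/18) = 25/9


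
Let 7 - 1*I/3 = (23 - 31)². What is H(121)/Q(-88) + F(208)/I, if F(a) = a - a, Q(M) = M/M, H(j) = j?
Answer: 121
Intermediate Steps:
Q(M) = 1
F(a) = 0
I = -171 (I = 21 - 3*(23 - 31)² = 21 - 3*(-8)² = 21 - 3*64 = 21 - 192 = -171)
H(121)/Q(-88) + F(208)/I = 121/1 + 0/(-171) = 121*1 + 0*(-1/171) = 121 + 0 = 121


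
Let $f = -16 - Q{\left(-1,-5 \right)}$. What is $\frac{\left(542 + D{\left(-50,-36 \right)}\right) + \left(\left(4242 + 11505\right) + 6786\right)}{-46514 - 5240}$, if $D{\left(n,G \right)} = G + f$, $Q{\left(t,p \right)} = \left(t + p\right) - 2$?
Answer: $- \frac{23031}{51754} \approx -0.44501$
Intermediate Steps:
$Q{\left(t,p \right)} = -2 + p + t$ ($Q{\left(t,p \right)} = \left(p + t\right) - 2 = -2 + p + t$)
$f = -8$ ($f = -16 - \left(-2 - 5 - 1\right) = -16 - -8 = -16 + 8 = -8$)
$D{\left(n,G \right)} = -8 + G$ ($D{\left(n,G \right)} = G - 8 = -8 + G$)
$\frac{\left(542 + D{\left(-50,-36 \right)}\right) + \left(\left(4242 + 11505\right) + 6786\right)}{-46514 - 5240} = \frac{\left(542 - 44\right) + \left(\left(4242 + 11505\right) + 6786\right)}{-46514 - 5240} = \frac{\left(542 - 44\right) + \left(15747 + 6786\right)}{-51754} = \left(498 + 22533\right) \left(- \frac{1}{51754}\right) = 23031 \left(- \frac{1}{51754}\right) = - \frac{23031}{51754}$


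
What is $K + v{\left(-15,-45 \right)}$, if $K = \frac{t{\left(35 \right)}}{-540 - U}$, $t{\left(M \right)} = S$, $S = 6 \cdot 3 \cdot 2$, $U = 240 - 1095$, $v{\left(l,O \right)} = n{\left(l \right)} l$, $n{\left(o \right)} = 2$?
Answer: $- \frac{1046}{35} \approx -29.886$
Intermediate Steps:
$v{\left(l,O \right)} = 2 l$
$U = -855$
$S = 36$ ($S = 18 \cdot 2 = 36$)
$t{\left(M \right)} = 36$
$K = \frac{4}{35}$ ($K = \frac{36}{-540 - -855} = \frac{36}{-540 + 855} = \frac{36}{315} = 36 \cdot \frac{1}{315} = \frac{4}{35} \approx 0.11429$)
$K + v{\left(-15,-45 \right)} = \frac{4}{35} + 2 \left(-15\right) = \frac{4}{35} - 30 = - \frac{1046}{35}$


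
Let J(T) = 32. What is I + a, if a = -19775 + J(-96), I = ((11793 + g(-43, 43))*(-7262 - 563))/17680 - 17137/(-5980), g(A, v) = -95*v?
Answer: -588398469/25415 ≈ -23152.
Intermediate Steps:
I = -86630124/25415 (I = ((11793 - 95*43)*(-7262 - 563))/17680 - 17137/(-5980) = ((11793 - 4085)*(-7825))*(1/17680) - 17137*(-1/5980) = (7708*(-7825))*(1/17680) + 17137/5980 = -60315100*1/17680 + 17137/5980 = -3015755/884 + 17137/5980 = -86630124/25415 ≈ -3408.6)
a = -19743 (a = -19775 + 32 = -19743)
I + a = -86630124/25415 - 19743 = -588398469/25415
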